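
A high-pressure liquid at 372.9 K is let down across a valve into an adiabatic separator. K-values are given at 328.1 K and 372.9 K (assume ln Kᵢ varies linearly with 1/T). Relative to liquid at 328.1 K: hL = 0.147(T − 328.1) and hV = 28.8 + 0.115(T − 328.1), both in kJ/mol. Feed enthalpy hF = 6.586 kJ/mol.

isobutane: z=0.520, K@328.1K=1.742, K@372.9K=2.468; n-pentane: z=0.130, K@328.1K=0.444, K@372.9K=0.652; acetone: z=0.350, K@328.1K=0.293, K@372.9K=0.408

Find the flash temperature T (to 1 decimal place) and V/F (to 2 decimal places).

T = 332.7 K, V/F = 0.21

Adiabatic flash: solve Rachford–Rice at each trial T, then check hF = ψ·hV(T) + (1−ψ)·hL(T).
  T = 328.1 K: K = (1.742, 0.444, 0.293), RR gives ψ = 0.133, H_out = 3.830 kJ/mol
  T = 372.9 K: K = (2.468, 0.652, 0.408), RR gives ψ = 0.643, H_out = 24.176 kJ/mol
  T = 350.5 K: K = (2.097, 0.545, 0.349), RR gives ψ = 0.426, H_out = 15.268 kJ/mol
  T = 339.3 K: K = (1.917, 0.493, 0.321), RR gives ψ = 0.296, H_out = 10.069 kJ/mol
  T = 333.7 K: K = (1.829, 0.468, 0.307), RR gives ψ = 0.220, H_out = 7.122 kJ/mol
  T = 330.9 K: K = (1.785, 0.456, 0.300), RR gives ψ = 0.178, H_out = 5.526 kJ/mol
  T = 332.3 K: K = (1.807, 0.462, 0.303), RR gives ψ = 0.199, H_out = 6.336 kJ/mol
Linear interpolation between T = 332.3 (H_out = 6.336) and T = 333.7 (H_out = 7.122) on hF = 6.586 gives T ≈ 332.7 K, at which ψ = 0.21.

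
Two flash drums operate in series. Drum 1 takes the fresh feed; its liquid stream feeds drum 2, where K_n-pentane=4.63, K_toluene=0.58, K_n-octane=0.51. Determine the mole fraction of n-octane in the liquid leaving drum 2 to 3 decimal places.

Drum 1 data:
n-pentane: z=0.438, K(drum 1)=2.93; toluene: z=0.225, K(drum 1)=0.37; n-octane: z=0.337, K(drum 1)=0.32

x_n-octane (drum 2) = 0.543

Drum 1:
Newton iteration, ψ₁⁰ = 0.62:
  ψ₁ = 0.620: g = -0.2440, g' = -1.044 → ψ₁ = 0.386
  ψ₁ = 0.386: g = -0.0140, g' = -0.978 → ψ₁ = 0.372
Converged at ψ₁ = 0.372.
Drum-1 compositions:
  n-pentane: x = 0.255, y = 0.747
  toluene: x = 0.294, y = 0.109
  n-octane: x = 0.451, y = 0.144
Drum-2 feed = drum-1 liquid: z₂ = (0.2549, 0.2939, 0.4512).
Drum 2:
Material balance + equilibrium reduce to Σ zᵢ(Kᵢ−1)/(1+ψ₂(Kᵢ−1)) = 0.
Check two-phase: ΣzᵢKᵢ = 1.581 > 1 and Σzᵢ/Kᵢ = 1.446 > 1, so g(0) = 0.581 > 0 and g(1) = -0.446 < 0.
Newton iteration, ψ₂⁰ = 0.5:
  ψ₂ = 0.500: g = -0.1204, g' = -0.697 → ψ₂ = 0.327
  ψ₂ = 0.327: g = 0.0165, g' = -0.925 → ψ₂ = 0.345
Converged at ψ₂ = 0.345.
  n-pentane: x = 0.113, y = 0.524
  toluene: x = 0.344, y = 0.199
  n-octane: x = 0.543, y = 0.277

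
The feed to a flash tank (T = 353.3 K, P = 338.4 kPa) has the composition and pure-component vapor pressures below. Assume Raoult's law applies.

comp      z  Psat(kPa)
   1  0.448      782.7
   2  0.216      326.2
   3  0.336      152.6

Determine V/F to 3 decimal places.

V/F = 0.698

Raoult's law: Kᵢ = Pᵢˢᵃᵗ/P = Pᵢˢᵃᵗ/338.4.
  K_1 = 782.7/338.4 = 2.31294, K_2 = 326.2/338.4 = 0.96395, K_3 = 152.6/338.4 = 0.45095
Newton–Raphson from V/F = 0.5:
  V/F = 0.500: g = 0.0929, g' = -0.474 → V/F = 0.696
  V/F = 0.696: g = 0.0008, g' = -0.476 → V/F = 0.698
Converged at V/F = 0.698.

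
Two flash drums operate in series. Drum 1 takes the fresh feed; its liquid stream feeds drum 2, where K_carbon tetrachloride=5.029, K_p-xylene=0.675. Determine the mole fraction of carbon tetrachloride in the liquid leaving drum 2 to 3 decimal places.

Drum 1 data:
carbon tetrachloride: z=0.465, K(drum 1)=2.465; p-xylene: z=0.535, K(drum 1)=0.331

Drum 1:
Let ψ₁ = V/F and solve Σ zᵢ(Kᵢ−1)/(1+ψ₁(Kᵢ−1)) = 0.
g(0) = ΣzᵢKᵢ − 1 = 0.323 and g(1) = 1 − Σzᵢ/Kᵢ = -0.805, so a root lies in (0, 1).
Binary case is linear: z₁(K₁−1)(1+ψ₁(K₂−1)) + z₂(K₂−1)(1+ψ₁(K₁−1)) = 0
⇒ ψ₁ = [z₁(K₁−1)+z₂(K₂−1)] / [−(K₁−1)(K₂−1)] = 0.3233/0.9801 = 0.330
Drum-1 compositions:
  carbon tetrachloride: x = 0.313, y = 0.773
  p-xylene: x = 0.687, y = 0.227
Drum-2 feed = drum-1 liquid: z₂ = (0.3135, 0.6865).
Drum 2:
Iterate (Newton) starting at ψ₂ = 0.5:
  ψ₂ = 0.500: g = 0.1526, g' = -0.663 → ψ₂ = 0.730
  ψ₂ = 0.730: g = 0.0280, g' = -0.452 → ψ₂ = 0.792
  ψ₂ = 0.792: g = 0.0010, g' = -0.421 → ψ₂ = 0.794
Converged at ψ₂ = 0.794.
  carbon tetrachloride: x = 0.075, y = 0.375
  p-xylene: x = 0.925, y = 0.625

x_carbon tetrachloride (drum 2) = 0.075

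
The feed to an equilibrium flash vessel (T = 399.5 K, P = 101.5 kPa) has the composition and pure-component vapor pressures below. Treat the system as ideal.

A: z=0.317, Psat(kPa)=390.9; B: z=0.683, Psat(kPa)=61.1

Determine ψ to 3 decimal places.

Raoult's law: Kᵢ = Pᵢˢᵃᵗ/P = Pᵢˢᵃᵗ/101.5.
  K_A = 390.9/101.5 = 3.85123, K_B = 61.1/101.5 = 0.60197
Let ψ = V/F and solve Σ zᵢ(Kᵢ−1)/(1+ψ(Kᵢ−1)) = 0.
Feasibility: ΣzᵢKᵢ = 1.632, Σzᵢ/Kᵢ = 1.217 — both > 1, two phases present.
Binary case is linear: z₁(K₁−1)(1+ψ(K₂−1)) + z₂(K₂−1)(1+ψ(K₁−1)) = 0
⇒ ψ = [z₁(K₁−1)+z₂(K₂−1)] / [−(K₁−1)(K₂−1)] = 0.6320/1.1349 = 0.557

ψ = 0.557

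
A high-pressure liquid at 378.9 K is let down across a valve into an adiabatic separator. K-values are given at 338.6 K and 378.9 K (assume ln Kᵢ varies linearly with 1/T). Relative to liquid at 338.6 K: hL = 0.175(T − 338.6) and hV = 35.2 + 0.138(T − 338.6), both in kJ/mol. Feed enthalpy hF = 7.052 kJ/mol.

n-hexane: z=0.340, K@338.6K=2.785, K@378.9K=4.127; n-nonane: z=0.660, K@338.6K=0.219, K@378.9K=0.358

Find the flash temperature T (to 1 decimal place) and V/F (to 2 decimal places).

Adiabatic flash: solve Rachford–Rice at each trial T, then check hF = ψ·hV(T) + (1−ψ)·hL(T).
  T = 338.6 K: K = (2.785, 0.219), RR gives ψ = 0.066, H_out = 2.309 kJ/mol
  T = 378.9 K: K = (4.127, 0.358), RR gives ψ = 0.319, H_out = 17.790 kJ/mol
  T = 358.8 K: K = (3.430, 0.284), RR gives ψ = 0.203, H_out = 10.538 kJ/mol
  T = 348.7 K: K = (3.100, 0.250), RR gives ψ = 0.139, H_out = 6.617 kJ/mol
  T = 353.8 K: K = (3.265, 0.267), RR gives ψ = 0.172, H_out = 8.633 kJ/mol
  T = 351.2 K: K = (3.180, 0.258), RR gives ψ = 0.156, H_out = 7.616 kJ/mol
  T = 349.9 K: K = (3.138, 0.254), RR gives ψ = 0.147, H_out = 7.099 kJ/mol
Linear interpolation between T = 348.7 (H_out = 6.617) and T = 349.9 (H_out = 7.099) on hF = 7.052 gives T ≈ 349.8 K, at which ψ = 0.15.

T = 349.8 K, V/F = 0.15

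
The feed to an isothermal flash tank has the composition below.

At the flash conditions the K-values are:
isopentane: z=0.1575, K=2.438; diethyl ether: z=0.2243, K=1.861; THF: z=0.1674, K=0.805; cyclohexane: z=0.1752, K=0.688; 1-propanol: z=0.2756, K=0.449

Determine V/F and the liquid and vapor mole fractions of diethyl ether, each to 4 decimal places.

Rachford–Rice: g(V/F) = Σ zᵢ(Kᵢ−1)/(1+V/F(Kᵢ−1)) = 0.
Feasibility: ΣzᵢKᵢ = 1.1804, Σzᵢ/Kᵢ = 1.2615 — both > 1, two phases present.
Iterate (Newton) starting at V/F = 0.52:
  V/F = 0.5200: g = -0.05143, g' = -0.3825 → V/F = 0.3855
  V/F = 0.3855: g = 0.00045, g' = -0.3929 → V/F = 0.3867
Converged at V/F = 0.3867.
Compositions from xᵢ = zᵢ/(1+V/F(Kᵢ−1)), yᵢ = Kᵢxᵢ:
  isopentane: x = 0.1012, y = 0.2468
  diethyl ether: x = 0.1683, y = 0.3132
  THF: x = 0.1811, y = 0.1457
  cyclohexane: x = 0.1992, y = 0.1371
  1-propanol: x = 0.3502, y = 0.1572

V/F = 0.3867, x_diethyl ether = 0.1683, y_diethyl ether = 0.3132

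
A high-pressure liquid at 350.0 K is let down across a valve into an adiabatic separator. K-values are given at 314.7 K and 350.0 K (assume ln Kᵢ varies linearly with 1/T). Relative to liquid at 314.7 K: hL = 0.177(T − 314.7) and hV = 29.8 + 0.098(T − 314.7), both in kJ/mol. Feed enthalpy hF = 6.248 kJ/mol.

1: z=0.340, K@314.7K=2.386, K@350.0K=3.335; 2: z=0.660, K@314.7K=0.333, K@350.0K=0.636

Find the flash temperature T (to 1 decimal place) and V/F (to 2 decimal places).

T = 323.9 K, V/F = 0.16

Adiabatic flash: solve Rachford–Rice at each trial T, then check hF = ψ·hV(T) + (1−ψ)·hL(T).
  T = 314.7 K: K = (2.386, 0.333), RR gives ψ = 0.034, H_out = 1.000 kJ/mol
  T = 350.0 K: K = (3.335, 0.636), RR gives ψ = 0.651, H_out = 23.844 kJ/mol
  T = 332.4 K: K = (2.847, 0.469), RR gives ψ = 0.283, H_out = 11.158 kJ/mol
  T = 323.5 K: K = (2.612, 0.396), RR gives ψ = 0.154, H_out = 6.035 kJ/mol
  T = 327.9 K: K = (2.727, 0.431), RR gives ψ = 0.216, H_out = 8.535 kJ/mol
  T = 325.7 K: K = (2.669, 0.414), RR gives ψ = 0.184, H_out = 7.281 kJ/mol
Linear interpolation between T = 323.5 (H_out = 6.035) and T = 325.7 (H_out = 7.281) on hF = 6.248 gives T ≈ 323.9 K, at which ψ = 0.16.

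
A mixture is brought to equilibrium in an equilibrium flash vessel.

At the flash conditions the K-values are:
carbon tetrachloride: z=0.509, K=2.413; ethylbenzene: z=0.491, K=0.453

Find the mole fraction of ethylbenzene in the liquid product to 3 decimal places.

Newton iteration, ψ⁰ = 0.5:
  ψ = 0.500: g = 0.0518, g' = -0.627 → ψ = 0.583
Converged at ψ = 0.583.
Compositions from xᵢ = zᵢ/(1+ψ(Kᵢ−1)), yᵢ = Kᵢxᵢ:
  carbon tetrachloride: x = 0.279, y = 0.673
  ethylbenzene: x = 0.721, y = 0.327

x_ethylbenzene = 0.721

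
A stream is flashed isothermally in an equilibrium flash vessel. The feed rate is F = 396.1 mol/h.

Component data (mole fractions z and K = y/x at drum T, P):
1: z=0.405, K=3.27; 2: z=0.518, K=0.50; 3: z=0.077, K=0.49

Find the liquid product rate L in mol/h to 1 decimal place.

Newton iteration, V/F⁰ = 0.5:
  V/F = 0.500: g = 0.0326, g' = -0.724 → V/F = 0.545
  V/F = 0.545: g = 0.0006, g' = -0.700 → V/F = 0.546
Converged at V/F = 0.546.
Then V = V/F·F = 0.5458·396.1 = 216.2 mol/h and L = F − V = 179.9 mol/h.

L = 179.9 mol/h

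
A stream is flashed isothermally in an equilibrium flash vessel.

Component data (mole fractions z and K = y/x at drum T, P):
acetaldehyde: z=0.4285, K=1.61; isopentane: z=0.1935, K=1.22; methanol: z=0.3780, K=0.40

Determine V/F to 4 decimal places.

Material balance + equilibrium reduce to Σ zᵢ(Kᵢ−1)/(1+V/F(Kᵢ−1)) = 0.
Feasibility: ΣzᵢKᵢ = 1.0772, Σzᵢ/Kᵢ = 1.3698 — both > 1, two phases present.
Iterate (Newton) starting at V/F = 0.7:
  V/F = 0.7000: g = -0.17097, g' = -0.4899 → V/F = 0.3510
  V/F = 0.3510: g = -0.03249, g' = -0.3346 → V/F = 0.2539
  V/F = 0.2539: g = -0.00090, g' = -0.3173 → V/F = 0.2510
Converged at V/F = 0.2510.

V/F = 0.2510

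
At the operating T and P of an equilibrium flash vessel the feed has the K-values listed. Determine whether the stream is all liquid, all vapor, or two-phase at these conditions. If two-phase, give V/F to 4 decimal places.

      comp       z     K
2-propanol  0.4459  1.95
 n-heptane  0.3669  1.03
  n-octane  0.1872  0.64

all vapor

ΣzᵢKᵢ = 1.3672; Σzᵢ/Kᵢ = 0.8774.
Since Σzᵢ/Kᵢ < 1 the mixture is above its dew point — single vapor phase.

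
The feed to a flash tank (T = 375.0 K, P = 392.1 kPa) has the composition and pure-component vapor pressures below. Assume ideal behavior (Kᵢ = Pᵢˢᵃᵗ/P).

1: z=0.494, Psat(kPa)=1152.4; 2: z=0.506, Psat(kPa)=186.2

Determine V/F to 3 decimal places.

V/F = 0.680

Raoult's law: Kᵢ = Pᵢˢᵃᵗ/P = Pᵢˢᵃᵗ/392.1.
  K_1 = 1152.4/392.1 = 2.93905, K_2 = 186.2/392.1 = 0.47488
Material balance + equilibrium reduce to Σ zᵢ(Kᵢ−1)/(1+V/F(Kᵢ−1)) = 0.
Check two-phase: ΣzᵢKᵢ = 1.692 > 1 and Σzᵢ/Kᵢ = 1.234 > 1, so g(0) = 0.692 > 0 and g(1) = -0.234 < 0.
Binary case is linear: z₁(K₁−1)(1+V/F(K₂−1)) + z₂(K₂−1)(1+V/F(K₁−1)) = 0
⇒ V/F = [z₁(K₁−1)+z₂(K₂−1)] / [−(K₁−1)(K₂−1)] = 0.6922/1.0182 = 0.680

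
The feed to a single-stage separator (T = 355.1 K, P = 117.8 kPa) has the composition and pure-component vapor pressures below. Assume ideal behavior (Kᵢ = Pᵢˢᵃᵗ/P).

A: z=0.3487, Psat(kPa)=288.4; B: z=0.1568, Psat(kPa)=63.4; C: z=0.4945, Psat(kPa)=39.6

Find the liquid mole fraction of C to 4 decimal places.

Raoult's law: Kᵢ = Pᵢˢᵃᵗ/P = Pᵢˢᵃᵗ/117.8.
  K_A = 288.4/117.8 = 2.448217, K_B = 63.4/117.8 = 0.538200, K_C = 39.6/117.8 = 0.336163
Rachford–Rice: g(ψ) = Σ zᵢ(Kᵢ−1)/(1+ψ(Kᵢ−1)) = 0.
Check two-phase: ΣzᵢKᵢ = 1.1043 > 1 and Σzᵢ/Kᵢ = 1.9048 > 1, so g(0) = 0.1043 > 0 and g(1) = -0.9048 < 0.
Newton–Raphson from ψ = 0.44:
  ψ = 0.4400: g = -0.24614, g' = -0.7603 → ψ = 0.1163
  ψ = 0.1163: g = -0.00003, g' = -0.8290 → ψ = 0.1162
Converged at ψ = 0.1162.
Compositions from xᵢ = zᵢ/(1+ψ(Kᵢ−1)), yᵢ = Kᵢxᵢ:
  A: x = 0.2985, y = 0.7307
  B: x = 0.1657, y = 0.0892
  C: x = 0.5358, y = 0.1801

x_C = 0.5358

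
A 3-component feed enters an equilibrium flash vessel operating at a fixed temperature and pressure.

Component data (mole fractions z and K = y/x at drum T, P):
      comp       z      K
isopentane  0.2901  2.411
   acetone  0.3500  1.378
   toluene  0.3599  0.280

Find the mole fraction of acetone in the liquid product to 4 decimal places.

x_acetone = 0.3021

Rachford–Rice: g(ψ) = Σ zᵢ(Kᵢ−1)/(1+ψ(Kᵢ−1)) = 0.
g(0) = ΣzᵢKᵢ − 1 = 0.2825 and g(1) = 1 − Σzᵢ/Kᵢ = -0.6597, so a root lies in (0, 1).
Newton–Raphson from ψ = 0.36:
  ψ = 0.3600: g = 0.03811, g' = -0.6327 → ψ = 0.4202
  ψ = 0.4202: g = -0.00041, g' = -0.6484 → ψ = 0.4196
Converged at ψ = 0.4196.
Compositions from xᵢ = zᵢ/(1+ψ(Kᵢ−1)), yᵢ = Kᵢxᵢ:
  isopentane: x = 0.1822, y = 0.4393
  acetone: x = 0.3021, y = 0.4163
  toluene: x = 0.5157, y = 0.1444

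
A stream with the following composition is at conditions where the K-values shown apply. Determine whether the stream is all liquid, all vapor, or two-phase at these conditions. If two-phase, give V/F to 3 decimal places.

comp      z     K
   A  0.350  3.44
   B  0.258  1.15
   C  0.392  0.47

two-phase, V/F = 0.735

ΣzᵢKᵢ = 1.685; Σzᵢ/Kᵢ = 1.160.
Both exceed 1, so a two-phase solution exists.
Rachford–Rice: g(ψ) = Σ zᵢ(Kᵢ−1)/(1+ψ(Kᵢ−1)) = 0.
Iterate (Newton) starting at ψ = 0.36:
  ψ = 0.360: g = 0.2346, g' = -0.764 → ψ = 0.667
  ψ = 0.667: g = 0.0388, g' = -0.570 → ψ = 0.735
Converged at ψ = 0.735.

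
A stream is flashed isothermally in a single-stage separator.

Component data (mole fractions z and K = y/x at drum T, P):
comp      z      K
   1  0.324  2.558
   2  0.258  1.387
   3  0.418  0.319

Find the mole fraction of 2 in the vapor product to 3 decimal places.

Iterate (Newton) starting at ψ = 0.7:
  ψ = 0.700: g = -0.2239, g' = -0.912 → ψ = 0.454
  ψ = 0.454: g = -0.0317, g' = -0.704 → ψ = 0.409
Converged at ψ = 0.409.
Compositions from xᵢ = zᵢ/(1+ψ(Kᵢ−1)), yᵢ = Kᵢxᵢ:
  1: x = 0.198, y = 0.506
  2: x = 0.223, y = 0.309
  3: x = 0.579, y = 0.185

y_2 = 0.309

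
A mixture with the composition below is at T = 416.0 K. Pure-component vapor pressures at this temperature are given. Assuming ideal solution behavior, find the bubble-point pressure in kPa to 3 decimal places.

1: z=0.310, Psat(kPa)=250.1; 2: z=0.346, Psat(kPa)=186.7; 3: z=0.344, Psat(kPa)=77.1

Pbub = 168.652 kPa

At the bubble point ψ → 0, so ΣzᵢKᵢ = 1 with Kᵢ = Pᵢˢᵃᵗ/P ⇒ P = ΣzᵢPᵢˢᵃᵗ.
P = 0.310·250.1 + 0.346·186.7 + 0.344·77.1 = 168.652 kPa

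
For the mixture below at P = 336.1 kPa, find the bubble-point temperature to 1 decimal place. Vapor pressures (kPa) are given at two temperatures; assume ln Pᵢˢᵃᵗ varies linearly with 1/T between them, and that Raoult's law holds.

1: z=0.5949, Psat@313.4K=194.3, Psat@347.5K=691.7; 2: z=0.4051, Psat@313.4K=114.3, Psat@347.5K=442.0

T = 331.8 K

Bubble-point temperature: ΣzᵢPᵢˢᵃᵗ(T) = P. Interpolate ln Pᵢˢᵃᵗ = aᵢ + bᵢ/T.
  T = 313.4 K: ΣzᵢPᵢˢᵃᵗ = 161.89 kPa
  T = 347.5 K: ΣzᵢPᵢˢᵃᵗ = 590.55 kPa
  T = 330.4 K: ΣzᵢPᵢˢᵃᵗ = 319.04 kPa
  T = 338.9 K: ΣzᵢPᵢˢᵃᵗ = 436.64 kPa
  T = 334.6 K: ΣzᵢPᵢˢᵃᵗ = 373.28 kPa
  T = 332.5 K: ΣzᵢPᵢˢᵃᵗ = 345.27 kPa
Interpolating between 330.4 K and 332.5 K gives T ≈ 331.8 K.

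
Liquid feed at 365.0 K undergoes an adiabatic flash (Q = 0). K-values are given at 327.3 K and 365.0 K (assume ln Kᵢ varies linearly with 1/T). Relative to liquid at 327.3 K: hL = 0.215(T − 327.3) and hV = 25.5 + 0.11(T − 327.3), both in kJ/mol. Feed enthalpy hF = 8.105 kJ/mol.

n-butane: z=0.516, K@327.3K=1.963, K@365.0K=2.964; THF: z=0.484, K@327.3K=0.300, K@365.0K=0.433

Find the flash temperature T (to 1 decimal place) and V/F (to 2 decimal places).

T = 331.0 K, V/F = 0.29

Adiabatic flash: solve Rachford–Rice at each trial T, then check hF = ψ·hV(T) + (1−ψ)·hL(T).
  T = 327.3 K: K = (1.963, 0.300), RR gives ψ = 0.235, H_out = 5.981 kJ/mol
  T = 365.0 K: K = (2.964, 0.433), RR gives ψ = 0.664, H_out = 22.401 kJ/mol
  T = 346.1 K: K = (2.438, 0.364), RR gives ψ = 0.475, H_out = 15.207 kJ/mol
  T = 336.7 K: K = (2.194, 0.331), RR gives ψ = 0.366, H_out = 11.002 kJ/mol
  T = 332.0 K: K = (2.077, 0.315), RR gives ψ = 0.304, H_out = 8.623 kJ/mol
  T = 329.6 K: K = (2.018, 0.308), RR gives ψ = 0.270, H_out = 7.312 kJ/mol
  T = 330.8 K: K = (2.048, 0.311), RR gives ψ = 0.287, H_out = 7.977 kJ/mol
Linear interpolation between T = 330.8 (H_out = 7.977) and T = 332.0 (H_out = 8.623) on hF = 8.105 gives T ≈ 331.0 K, at which ψ = 0.29.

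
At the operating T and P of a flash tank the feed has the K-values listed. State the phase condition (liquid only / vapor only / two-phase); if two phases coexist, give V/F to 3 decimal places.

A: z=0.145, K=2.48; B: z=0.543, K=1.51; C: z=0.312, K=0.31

ΣzᵢKᵢ = 1.276; Σzᵢ/Kᵢ = 1.425.
Both exceed 1, so a two-phase solution exists.
Newton–Raphson from ψ = 0.5:
  ψ = 0.500: g = 0.0153, g' = -0.541 → ψ = 0.528
Converged at ψ = 0.528.

two-phase, V/F = 0.528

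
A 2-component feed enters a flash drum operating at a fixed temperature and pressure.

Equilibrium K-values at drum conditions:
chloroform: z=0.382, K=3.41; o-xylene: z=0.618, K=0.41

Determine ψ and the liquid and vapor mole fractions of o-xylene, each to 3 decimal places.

ψ = 0.391, x_o-xylene = 0.803, y_o-xylene = 0.329

Material balance + equilibrium reduce to Σ zᵢ(Kᵢ−1)/(1+ψ(Kᵢ−1)) = 0.
g(0) = ΣzᵢKᵢ − 1 = 0.556 and g(1) = 1 − Σzᵢ/Kᵢ = -0.619, so a root lies in (0, 1).
Newton–Raphson from ψ = 0.56:
  ψ = 0.560: g = -0.1527, g' = -0.882 → ψ = 0.387
  ψ = 0.387: g = 0.0040, g' = -0.955 → ψ = 0.391
Converged at ψ = 0.391.
Compositions from xᵢ = zᵢ/(1+ψ(Kᵢ−1)), yᵢ = Kᵢxᵢ:
  chloroform: x = 0.197, y = 0.671
  o-xylene: x = 0.803, y = 0.329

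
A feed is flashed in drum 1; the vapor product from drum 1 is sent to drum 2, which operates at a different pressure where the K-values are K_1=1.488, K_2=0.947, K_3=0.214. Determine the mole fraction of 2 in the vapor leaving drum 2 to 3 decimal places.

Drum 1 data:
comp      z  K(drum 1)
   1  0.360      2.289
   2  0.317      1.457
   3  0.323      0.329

y_2 (drum 2) = 0.346

Drum 1:
Material balance + equilibrium reduce to Σ zᵢ(Kᵢ−1)/(1+ψ₁(Kᵢ−1)) = 0.
g(0) = ΣzᵢKᵢ − 1 = 0.392 and g(1) = 1 − Σzᵢ/Kᵢ = -0.357, so a root lies in (0, 1).
Newton–Raphson from ψ₁ = 0.41:
  ψ₁ = 0.410: g = 0.1266, g' = -0.580 → ψ₁ = 0.628
  ψ₁ = 0.628: g = -0.0058, g' = -0.657 → ψ₁ = 0.620
  ψ₁ = 0.620: g = -0.0000, g' = -0.651 → ψ₁ = 0.619
Converged at ψ₁ = 0.619.
Drum-1 compositions:
  1: x = 0.200, y = 0.458
  2: x = 0.247, y = 0.360
  3: x = 0.553, y = 0.182
Drum-2 feed = drum-1 vapor: z₂ = (0.4582, 0.3600, 0.1819).
Drum 2:
Let ψ₂ = V/F and solve Σ zᵢ(Kᵢ−1)/(1+ψ₂(Kᵢ−1)) = 0.
Check two-phase: ΣzᵢKᵢ = 1.062 > 1 and Σzᵢ/Kᵢ = 1.538 > 1, so g(0) = 0.062 > 0 and g(1) = -0.538 < 0.
Newton iteration, ψ₂⁰ = 0.5:
  ψ₂ = 0.500: g = -0.0754, g' = -0.377 → ψ₂ = 0.300
  ψ₂ = 0.300: g = -0.0114, g' = -0.276 → ψ₂ = 0.259
  ψ₂ = 0.259: g = -0.0003, g' = -0.264 → ψ₂ = 0.258
Converged at ψ₂ = 0.258.
  1: x = 0.407, y = 0.606
  2: x = 0.365, y = 0.346
  3: x = 0.228, y = 0.049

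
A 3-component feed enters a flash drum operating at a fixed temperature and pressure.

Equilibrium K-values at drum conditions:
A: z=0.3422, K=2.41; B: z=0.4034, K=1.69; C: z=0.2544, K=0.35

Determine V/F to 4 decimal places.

V/F = 0.8827

Material balance + equilibrium reduce to Σ zᵢ(Kᵢ−1)/(1+V/F(Kᵢ−1)) = 0.
g(0) = ΣzᵢKᵢ − 1 = 0.5955 and g(1) = 1 − Σzᵢ/Kᵢ = -0.1075, so a root lies in (0, 1).
Newton iteration, V/F⁰ = 0.5:
  V/F = 0.5000: g = 0.24496, g' = -0.5761 → V/F = 0.9252
  V/F = 0.9252: g = -0.03558, g' = -0.8761 → V/F = 0.8846
  V/F = 0.8846: g = -0.00152, g' = -0.8038 → V/F = 0.8827
Converged at V/F = 0.8827.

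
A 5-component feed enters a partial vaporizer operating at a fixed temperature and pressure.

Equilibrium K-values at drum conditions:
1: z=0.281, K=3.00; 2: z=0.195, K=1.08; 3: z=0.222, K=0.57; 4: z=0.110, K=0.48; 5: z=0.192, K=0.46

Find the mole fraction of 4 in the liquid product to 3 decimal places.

x_4 = 0.140

Iterate (Newton) starting at β = 0.45:
  β = 0.450: g = -0.0192, g' = -0.524 → β = 0.413
  β = 0.413: g = 0.0003, g' = -0.540 → β = 0.414
Converged at β = 0.414.
Compositions from xᵢ = zᵢ/(1+β(Kᵢ−1)), yᵢ = Kᵢxᵢ:
  1: x = 0.154, y = 0.461
  2: x = 0.189, y = 0.204
  3: x = 0.270, y = 0.154
  4: x = 0.140, y = 0.067
  5: x = 0.247, y = 0.114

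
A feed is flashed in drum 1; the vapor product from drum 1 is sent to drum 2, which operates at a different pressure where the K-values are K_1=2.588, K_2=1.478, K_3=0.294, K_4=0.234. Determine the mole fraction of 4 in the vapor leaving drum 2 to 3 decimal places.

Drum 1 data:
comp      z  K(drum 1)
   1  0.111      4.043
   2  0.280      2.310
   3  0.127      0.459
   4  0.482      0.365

y_4 (drum 2) = 0.090

Drum 1:
Rachford–Rice: g(ψ₁) = Σ zᵢ(Kᵢ−1)/(1+ψ₁(Kᵢ−1)) = 0.
Feasibility: ΣzᵢKᵢ = 1.330, Σzᵢ/Kᵢ = 1.746 — both > 1, two phases present.
Iterate (Newton) starting at ψ₁ = 0.5:
  ψ₁ = 0.500: g = -0.1870, g' = -0.824 → ψ₁ = 0.273
  ψ₁ = 0.273: g = 0.0038, g' = -0.903 → ψ₁ = 0.277
Converged at ψ₁ = 0.277.
Drum-1 compositions:
  1: x = 0.060, y = 0.243
  2: x = 0.205, y = 0.474
  3: x = 0.149, y = 0.069
  4: x = 0.585, y = 0.214
Drum-2 feed = drum-1 vapor: z₂ = (0.2434, 0.4745, 0.0686, 0.2135).
Drum 2:
Rachford–Rice: g(ψ₂) = Σ zᵢ(Kᵢ−1)/(1+ψ₂(Kᵢ−1)) = 0.
Feasibility: ΣzᵢKᵢ = 1.401, Σzᵢ/Kᵢ = 1.561 — both > 1, two phases present.
Iterate (Newton) starting at ψ₂ = 0.58:
  ψ₂ = 0.580: g = 0.0025, g' = -0.736 → ψ₂ = 0.583
Converged at ψ₂ = 0.583.
  1: x = 0.126, y = 0.327
  2: x = 0.371, y = 0.548
  3: x = 0.117, y = 0.034
  4: x = 0.386, y = 0.090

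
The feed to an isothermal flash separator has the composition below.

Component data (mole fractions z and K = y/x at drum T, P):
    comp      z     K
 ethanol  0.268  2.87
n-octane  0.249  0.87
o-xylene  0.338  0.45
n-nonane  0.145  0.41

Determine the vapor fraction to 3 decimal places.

Let ψ = V/F and solve Σ zᵢ(Kᵢ−1)/(1+ψ(Kᵢ−1)) = 0.
Feasibility: ΣzᵢKᵢ = 1.197, Σzᵢ/Kᵢ = 1.484 — both > 1, two phases present.
Newton iteration, ψ⁰ = 0.48:
  ψ = 0.480: g = -0.1424, g' = -0.552 → ψ = 0.222
  ψ = 0.222: g = 0.0105, g' = -0.672 → ψ = 0.238
Converged at ψ = 0.238.

ψ = 0.238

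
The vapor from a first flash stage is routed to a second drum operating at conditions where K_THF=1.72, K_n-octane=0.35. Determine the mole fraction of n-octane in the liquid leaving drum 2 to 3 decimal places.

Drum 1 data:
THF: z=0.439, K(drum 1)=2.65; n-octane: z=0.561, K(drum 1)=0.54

Drum 1:
Binary case is linear: z₁(K₁−1)(1+ψ₁(K₂−1)) + z₂(K₂−1)(1+ψ₁(K₁−1)) = 0
⇒ ψ₁ = [z₁(K₁−1)+z₂(K₂−1)] / [−(K₁−1)(K₂−1)] = 0.4663/0.7590 = 0.614
Drum-1 compositions:
  THF: x = 0.218, y = 0.578
  n-octane: x = 0.782, y = 0.422
Drum-2 feed = drum-1 vapor: z₂ = (0.5777, 0.4223).
Drum 2:
Binary case is linear: z₁(K₁−1)(1+ψ₂(K₂−1)) + z₂(K₂−1)(1+ψ₂(K₁−1)) = 0
⇒ ψ₂ = [z₁(K₁−1)+z₂(K₂−1)] / [−(K₁−1)(K₂−1)] = 0.1415/0.4680 = 0.302
  THF: x = 0.474, y = 0.816
  n-octane: x = 0.526, y = 0.184

x_n-octane (drum 2) = 0.526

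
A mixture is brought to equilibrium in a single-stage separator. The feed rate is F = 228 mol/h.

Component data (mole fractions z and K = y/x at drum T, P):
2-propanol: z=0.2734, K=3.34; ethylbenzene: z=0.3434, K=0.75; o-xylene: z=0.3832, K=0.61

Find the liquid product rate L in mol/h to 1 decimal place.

L = 108.1 mol/h

Material balance + equilibrium reduce to Σ zᵢ(Kᵢ−1)/(1+β(Kᵢ−1)) = 0.
Check two-phase: ΣzᵢKᵢ = 1.4045 > 1 and Σzᵢ/Kᵢ = 1.1679 > 1, so g(0) = 0.4045 > 0 and g(1) = -0.1679 < 0.
Iterate (Newton) starting at β = 0.34:
  β = 0.3400: g = 0.09017, g' = -0.5674 → β = 0.4989
  β = 0.4989: g = 0.01153, g' = -0.4365 → β = 0.5253
  β = 0.5253: g = 0.00020, g' = -0.4219 → β = 0.5258
Converged at β = 0.5258.
Then V = β·F = 0.5258·228 = 119.9 mol/h and L = F − V = 108.1 mol/h.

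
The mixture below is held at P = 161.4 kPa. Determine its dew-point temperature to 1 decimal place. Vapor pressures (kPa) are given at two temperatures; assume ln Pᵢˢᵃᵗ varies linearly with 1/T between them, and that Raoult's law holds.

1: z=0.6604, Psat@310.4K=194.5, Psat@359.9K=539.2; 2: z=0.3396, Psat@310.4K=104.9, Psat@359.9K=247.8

Dew-point temperature: Σzᵢ·P/Pᵢˢᵃᵗ(T) = 1. Interpolate ln Pᵢˢᵃᵗ = aᵢ + bᵢ/T.
  T = 310.4 K: ΣzᵢP/Pᵢˢᵃᵗ = 1.0705
  T = 359.9 K: ΣzᵢP/Pᵢˢᵃᵗ = 0.4189
  T = 335.1 K: ΣzᵢP/Pᵢˢᵃᵗ = 0.6469
  T = 322.8 K: ΣzᵢP/Pᵢˢᵃᵗ = 0.8232
  T = 316.6 K: ΣzᵢP/Pᵢˢᵃᵗ = 0.9363
  T = 313.5 K: ΣzᵢP/Pᵢˢᵃᵗ = 1.0005
  T = 315.1 K: ΣzᵢP/Pᵢˢᵃᵗ = 0.9666
Interpolating between 313.5 K and 315.1 K gives T ≈ 313.5 K.

T = 313.5 K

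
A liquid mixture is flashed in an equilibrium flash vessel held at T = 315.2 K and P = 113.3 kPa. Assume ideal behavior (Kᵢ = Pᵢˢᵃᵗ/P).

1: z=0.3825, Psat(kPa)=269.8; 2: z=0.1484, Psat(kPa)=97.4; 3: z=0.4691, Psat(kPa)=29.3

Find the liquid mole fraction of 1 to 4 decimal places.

Raoult's law: Kᵢ = Pᵢˢᵃᵗ/P = Pᵢˢᵃᵗ/113.3.
  K_1 = 269.8/113.3 = 2.381289, K_2 = 97.4/113.3 = 0.859665, K_3 = 29.3/113.3 = 0.258605
Material balance + equilibrium reduce to Σ zᵢ(Kᵢ−1)/(1+V/F(Kᵢ−1)) = 0.
g(0) = ΣzᵢKᵢ − 1 = 0.1597 and g(1) = 1 − Σzᵢ/Kᵢ = -1.1472, so a root lies in (0, 1).
Newton iteration, V/F⁰ = 0.63:
  V/F = 0.6300: g = -0.39295, g' = -1.1201 → V/F = 0.2792
  V/F = 0.2792: g = -0.07893, g' = -0.7933 → V/F = 0.1797
  V/F = 0.1797: g = 0.00069, g' = -0.8147 → V/F = 0.1805
Converged at V/F = 0.1805.
Compositions from xᵢ = zᵢ/(1+V/F(Kᵢ−1)), yᵢ = Kᵢxᵢ:
  1: x = 0.3062, y = 0.7291
  2: x = 0.1523, y = 0.1309
  3: x = 0.5416, y = 0.1401

x_1 = 0.3062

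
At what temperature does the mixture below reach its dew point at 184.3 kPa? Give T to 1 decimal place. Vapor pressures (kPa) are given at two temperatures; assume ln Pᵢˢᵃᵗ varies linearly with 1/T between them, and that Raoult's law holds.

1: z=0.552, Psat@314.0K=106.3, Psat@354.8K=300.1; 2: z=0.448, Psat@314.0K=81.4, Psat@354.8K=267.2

Dew-point temperature: Σzᵢ·P/Pᵢˢᵃᵗ(T) = 1. Interpolate ln Pᵢˢᵃᵗ = aᵢ + bᵢ/T.
  T = 314.0 K: ΣzᵢP/Pᵢˢᵃᵗ = 1.9714
  T = 354.8 K: ΣzᵢP/Pᵢˢᵃᵗ = 0.6480
  T = 334.4 K: ΣzᵢP/Pᵢˢᵃᵗ = 1.0918
  T = 344.6 K: ΣzᵢP/Pᵢˢᵃᵗ = 0.8345
  T = 339.5 K: ΣzᵢP/Pᵢˢᵃᵗ = 0.9525
  T = 336.9 K: ΣzᵢP/Pᵢˢᵃᵗ = 1.0206
Interpolating between 336.9 K and 339.5 K gives T ≈ 337.7 K.

T = 337.7 K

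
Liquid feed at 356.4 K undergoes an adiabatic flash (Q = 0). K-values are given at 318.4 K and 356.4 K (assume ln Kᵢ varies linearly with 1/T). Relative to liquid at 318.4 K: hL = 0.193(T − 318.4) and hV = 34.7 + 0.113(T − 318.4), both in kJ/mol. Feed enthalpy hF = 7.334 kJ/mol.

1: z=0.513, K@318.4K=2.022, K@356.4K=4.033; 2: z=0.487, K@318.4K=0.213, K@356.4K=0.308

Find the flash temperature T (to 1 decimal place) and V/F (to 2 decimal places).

Adiabatic flash: solve Rachford–Rice at each trial T, then check hF = ψ·hV(T) + (1−ψ)·hL(T).
  T = 318.4 K: K = (2.022, 0.213), RR gives ψ = 0.175, H_out = 6.084 kJ/mol
  T = 356.4 K: K = (4.033, 0.308), RR gives ψ = 0.581, H_out = 25.721 kJ/mol
  T = 337.4 K: K = (2.912, 0.259), RR gives ψ = 0.437, H_out = 18.179 kJ/mol
  T = 327.9 K: K = (2.439, 0.235), RR gives ψ = 0.333, H_out = 13.123 kJ/mol
  T = 323.1 K: K = (2.222, 0.224), RR gives ψ = 0.262, H_out = 9.916 kJ/mol
  T = 320.8 K: K = (2.122, 0.219), RR gives ψ = 0.223, H_out = 8.145 kJ/mol
  T = 319.6 K: K = (2.072, 0.216), RR gives ψ = 0.200, H_out = 7.144 kJ/mol
Linear interpolation between T = 319.6 (H_out = 7.144) and T = 320.8 (H_out = 8.145) on hF = 7.334 gives T ≈ 319.8 K, at which ψ = 0.20.

T = 319.8 K, V/F = 0.20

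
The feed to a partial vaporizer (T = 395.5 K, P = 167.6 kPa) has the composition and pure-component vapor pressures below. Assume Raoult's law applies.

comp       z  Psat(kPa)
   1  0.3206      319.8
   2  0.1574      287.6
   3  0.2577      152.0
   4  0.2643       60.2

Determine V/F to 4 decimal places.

V/F = 0.5216

Raoult's law: Kᵢ = Pᵢˢᵃᵗ/P = Pᵢˢᵃᵗ/167.6.
  K_1 = 319.8/167.6 = 1.908115, K_2 = 287.6/167.6 = 1.715990, K_3 = 152.0/167.6 = 0.906921, K_4 = 60.2/167.6 = 0.359189
Rachford–Rice: g(V/F) = Σ zᵢ(Kᵢ−1)/(1+V/F(Kᵢ−1)) = 0.
Check two-phase: ΣzᵢKᵢ = 1.2105 > 1 and Σzᵢ/Kᵢ = 1.2797 > 1, so g(0) = 0.2105 > 0 and g(1) = -0.2797 < 0.
Newton iteration, V/F⁰ = 0.39:
  V/F = 0.3900: g = 0.05241, g' = -0.3888 → V/F = 0.5248
  V/F = 0.5248: g = -0.00131, g' = -0.4127 → V/F = 0.5216
Converged at V/F = 0.5216.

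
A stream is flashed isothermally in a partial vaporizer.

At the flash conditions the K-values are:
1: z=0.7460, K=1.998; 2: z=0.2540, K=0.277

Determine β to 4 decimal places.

β = 0.7773

Rachford–Rice: g(β) = Σ zᵢ(Kᵢ−1)/(1+β(Kᵢ−1)) = 0.
Feasibility: ΣzᵢKᵢ = 1.5609, Σzᵢ/Kᵢ = 1.2903 — both > 1, two phases present.
Binary case is linear: z₁(K₁−1)(1+β(K₂−1)) + z₂(K₂−1)(1+β(K₁−1)) = 0
⇒ β = [z₁(K₁−1)+z₂(K₂−1)] / [−(K₁−1)(K₂−1)] = 0.56087/0.72155 = 0.7773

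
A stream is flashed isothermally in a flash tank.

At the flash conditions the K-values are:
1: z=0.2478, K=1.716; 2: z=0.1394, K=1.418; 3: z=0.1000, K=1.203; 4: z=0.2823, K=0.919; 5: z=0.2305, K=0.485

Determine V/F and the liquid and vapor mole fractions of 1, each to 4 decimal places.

V/F = 0.5664, x_1 = 0.1763, y_1 = 0.3025

Material balance + equilibrium reduce to Σ zᵢ(Kᵢ−1)/(1+V/F(Kᵢ−1)) = 0.
Check two-phase: ΣzᵢKᵢ = 1.1144 > 1 and Σzᵢ/Kᵢ = 1.1083 > 1, so g(0) = 0.1144 > 0 and g(1) = -0.1083 < 0.
Newton–Raphson from V/F = 0.7:
  V/F = 0.7000: g = -0.02882, g' = -0.2257 → V/F = 0.5723
  V/F = 0.5723: g = -0.00123, g' = -0.2080 → V/F = 0.5664
Converged at V/F = 0.5664.
Compositions from xᵢ = zᵢ/(1+V/F(Kᵢ−1)), yᵢ = Kᵢxᵢ:
  1: x = 0.1763, y = 0.3025
  2: x = 0.1127, y = 0.1598
  3: x = 0.0897, y = 0.1079
  4: x = 0.2959, y = 0.2719
  5: x = 0.3254, y = 0.1578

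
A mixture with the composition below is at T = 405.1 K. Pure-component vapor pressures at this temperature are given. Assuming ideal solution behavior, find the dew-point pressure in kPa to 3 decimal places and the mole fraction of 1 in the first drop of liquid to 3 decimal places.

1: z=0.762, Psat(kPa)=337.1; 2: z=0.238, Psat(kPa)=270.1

Pdew = 318.308 kPa, x_1 = 0.720

At the dew point ψ → 1, so Σzᵢ/Kᵢ = 1 with Kᵢ = Pᵢˢᵃᵗ/P ⇒ 1/P = Σzᵢ/Pᵢˢᵃᵗ.
1/P = 0.762/337.1 + 0.238/270.1 = 0.003142 ⇒ P = 318.308 kPa
xᵢ = zᵢP/Pᵢˢᵃᵗ ⇒ x_1 = 0.762·318.308/337.1 = 0.720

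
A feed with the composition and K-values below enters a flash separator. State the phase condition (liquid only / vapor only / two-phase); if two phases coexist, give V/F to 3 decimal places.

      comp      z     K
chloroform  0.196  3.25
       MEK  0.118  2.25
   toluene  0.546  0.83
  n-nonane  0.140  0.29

ΣzᵢKᵢ = 1.396; Σzᵢ/Kᵢ = 1.253.
Both exceed 1, so a two-phase solution exists.
Iterate (Newton) starting at ψ = 0.59:
  ψ = 0.590: g = 0.0001, g' = -0.473 → ψ = 0.590
Converged at ψ = 0.590.

two-phase, V/F = 0.590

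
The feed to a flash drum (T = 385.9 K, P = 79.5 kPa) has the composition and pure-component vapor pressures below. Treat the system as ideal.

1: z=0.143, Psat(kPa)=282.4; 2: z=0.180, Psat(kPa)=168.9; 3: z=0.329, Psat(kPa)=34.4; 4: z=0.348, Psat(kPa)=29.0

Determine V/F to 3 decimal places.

V/F = 0.138

Raoult's law: Kᵢ = Pᵢˢᵃᵗ/P = Pᵢˢᵃᵗ/79.5.
  K_1 = 282.4/79.5 = 3.55220, K_2 = 168.9/79.5 = 2.12453, K_3 = 34.4/79.5 = 0.43270, K_4 = 29.0/79.5 = 0.36478
Rachford–Rice: g(V/F) = Σ zᵢ(Kᵢ−1)/(1+V/F(Kᵢ−1)) = 0.
g(0) = ΣzᵢKᵢ − 1 = 0.160 and g(1) = 1 − Σzᵢ/Kᵢ = -0.839, so a root lies in (0, 1).
Newton–Raphson from V/F = 0.5:
  V/F = 0.500: g = -0.2946, g' = -0.781 → V/F = 0.123
  V/F = 0.123: g = 0.0154, g' = -1.003 → V/F = 0.138
Converged at V/F = 0.138.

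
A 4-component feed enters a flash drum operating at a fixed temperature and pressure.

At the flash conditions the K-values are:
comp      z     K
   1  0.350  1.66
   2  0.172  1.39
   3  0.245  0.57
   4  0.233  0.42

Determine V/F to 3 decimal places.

V/F = 0.194

Rachford–Rice: g(V/F) = Σ zᵢ(Kᵢ−1)/(1+V/F(Kᵢ−1)) = 0.
Check two-phase: ΣzᵢKᵢ = 1.058 > 1 and Σzᵢ/Kᵢ = 1.319 > 1, so g(0) = 0.058 > 0 and g(1) = -0.319 < 0.
Iterate (Newton) starting at V/F = 0.5:
  V/F = 0.500: g = -0.0947, g' = -0.334 → V/F = 0.216
  V/F = 0.216: g = -0.0066, g' = -0.297 → V/F = 0.194
Converged at V/F = 0.194.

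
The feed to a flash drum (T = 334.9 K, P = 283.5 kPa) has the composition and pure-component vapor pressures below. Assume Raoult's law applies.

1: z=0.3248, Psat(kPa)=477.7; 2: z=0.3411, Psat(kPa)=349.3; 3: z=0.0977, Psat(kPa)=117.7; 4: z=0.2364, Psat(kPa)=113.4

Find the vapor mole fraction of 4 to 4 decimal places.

y_4 = 0.1201

Raoult's law: Kᵢ = Pᵢˢᵃᵗ/P = Pᵢˢᵃᵗ/283.5.
  K_1 = 477.7/283.5 = 1.685009, K_2 = 349.3/283.5 = 1.232099, K_3 = 117.7/283.5 = 0.415168, K_4 = 113.4/283.5 = 0.400000
Material balance + equilibrium reduce to Σ zᵢ(Kᵢ−1)/(1+ψ(Kᵢ−1)) = 0.
g(0) = ΣzᵢKᵢ − 1 = 0.1027 and g(1) = 1 − Σzᵢ/Kᵢ = -0.2959, so a root lies in (0, 1).
Newton iteration, ψ⁰ = 0.5:
  ψ = 0.5000: g = -0.04671, g' = -0.3397 → ψ = 0.3625
  ψ = 0.3625: g = -0.00252, g' = -0.3062 → ψ = 0.3543
Converged at ψ = 0.3543.
Compositions from xᵢ = zᵢ/(1+ψ(Kᵢ−1)), yᵢ = Kᵢxᵢ:
  1: x = 0.2614, y = 0.4404
  2: x = 0.3152, y = 0.3883
  3: x = 0.1232, y = 0.0512
  4: x = 0.3002, y = 0.1201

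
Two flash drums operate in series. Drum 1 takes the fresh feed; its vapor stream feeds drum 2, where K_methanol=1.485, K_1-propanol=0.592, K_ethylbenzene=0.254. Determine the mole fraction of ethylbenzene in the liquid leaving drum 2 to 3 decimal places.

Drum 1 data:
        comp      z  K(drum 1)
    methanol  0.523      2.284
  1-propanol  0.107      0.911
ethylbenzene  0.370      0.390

Drum 1:
Rachford–Rice: g(ψ₁) = Σ zᵢ(Kᵢ−1)/(1+ψ₁(Kᵢ−1)) = 0.
Feasibility: ΣzᵢKᵢ = 1.436, Σzᵢ/Kᵢ = 1.295 — both > 1, two phases present.
Iterate (Newton) starting at ψ₁ = 0.5:
  ψ₁ = 0.500: g = 0.0743, g' = -0.606 → ψ₁ = 0.623
  ψ₁ = 0.623: g = -0.0008, g' = -0.625 → ψ₁ = 0.621
Converged at ψ₁ = 0.621.
Drum-1 compositions:
  methanol: x = 0.291, y = 0.664
  1-propanol: x = 0.113, y = 0.103
  ethylbenzene: x = 0.596, y = 0.232
Drum-2 feed = drum-1 vapor: z₂ = (0.6644, 0.1032, 0.2324).
Drum 2:
Newton iteration, ψ₂⁰ = 0.69:
  ψ₂ = 0.690: g = -0.1744, g' = -0.670 → ψ₂ = 0.430
  ψ₂ = 0.430: g = -0.0396, g' = -0.412 → ψ₂ = 0.334
  ψ₂ = 0.334: g = -0.0023, g' = -0.368 → ψ₂ = 0.328
Converged at ψ₂ = 0.328.
  methanol: x = 0.573, y = 0.851
  1-propanol: x = 0.119, y = 0.071
  ethylbenzene: x = 0.308, y = 0.078

x_ethylbenzene (drum 2) = 0.308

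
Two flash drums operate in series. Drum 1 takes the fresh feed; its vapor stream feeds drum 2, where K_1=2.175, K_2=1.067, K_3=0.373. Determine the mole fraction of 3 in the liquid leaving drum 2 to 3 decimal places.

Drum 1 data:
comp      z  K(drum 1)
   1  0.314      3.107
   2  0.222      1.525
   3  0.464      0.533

Drum 1:
Let ψ₁ = V/F and solve Σ zᵢ(Kᵢ−1)/(1+ψ₁(Kᵢ−1)) = 0.
g(0) = ΣzᵢKᵢ − 1 = 0.561 and g(1) = 1 − Σzᵢ/Kᵢ = -0.117, so a root lies in (0, 1).
Newton iteration, ψ₁⁰ = 0.5:
  ψ₁ = 0.500: g = 0.1318, g' = -0.541 → ψ₁ = 0.744
  ψ₁ = 0.744: g = 0.0096, g' = -0.481 → ψ₁ = 0.764
Converged at ψ₁ = 0.764.
Drum-1 compositions:
  1: x = 0.120, y = 0.374
  2: x = 0.158, y = 0.242
  3: x = 0.721, y = 0.384
Drum-2 feed = drum-1 vapor: z₂ = (0.3739, 0.2417, 0.3844).
Drum 2:
Rachford–Rice: g(ψ₂) = Σ zᵢ(Kᵢ−1)/(1+ψ₂(Kᵢ−1)) = 0.
g(0) = ΣzᵢKᵢ − 1 = 0.215 and g(1) = 1 − Σzᵢ/Kᵢ = -0.429, so a root lies in (0, 1).
Newton iteration, ψ₂⁰ = 0.58:
  ψ₂ = 0.580: g = -0.1019, g' = -0.557 → ψ₂ = 0.397
  ψ₂ = 0.397: g = -0.0055, g' = -0.509 → ψ₂ = 0.386
Converged at ψ₂ = 0.386.
  1: x = 0.257, y = 0.559
  2: x = 0.236, y = 0.251
  3: x = 0.507, y = 0.189

x_3 (drum 2) = 0.507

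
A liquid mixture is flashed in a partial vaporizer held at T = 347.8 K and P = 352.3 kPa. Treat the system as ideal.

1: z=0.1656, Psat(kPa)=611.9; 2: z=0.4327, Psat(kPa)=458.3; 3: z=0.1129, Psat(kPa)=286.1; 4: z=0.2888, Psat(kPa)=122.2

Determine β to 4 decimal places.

β = 0.1632

Raoult's law: Kᵢ = Pᵢˢᵃᵗ/P = Pᵢˢᵃᵗ/352.3.
  K_1 = 611.9/352.3 = 1.736872, K_2 = 458.3/352.3 = 1.300880, K_3 = 286.1/352.3 = 0.812092, K_4 = 122.2/352.3 = 0.346863
Material balance + equilibrium reduce to Σ zᵢ(Kᵢ−1)/(1+β(Kᵢ−1)) = 0.
Check two-phase: ΣzᵢKᵢ = 1.0424 > 1 and Σzᵢ/Kᵢ = 1.3996 > 1, so g(0) = 0.0424 > 0 and g(1) = -0.3996 < 0.
Newton–Raphson from β = 0.39:
  β = 0.3900: g = -0.06468, g' = -0.3121 → β = 0.1827
  β = 0.1827: g = -0.00521, g' = -0.2682 → β = 0.1633
  β = 0.1633: g = -0.00002, g' = -0.2658 → β = 0.1632
Converged at β = 0.1632.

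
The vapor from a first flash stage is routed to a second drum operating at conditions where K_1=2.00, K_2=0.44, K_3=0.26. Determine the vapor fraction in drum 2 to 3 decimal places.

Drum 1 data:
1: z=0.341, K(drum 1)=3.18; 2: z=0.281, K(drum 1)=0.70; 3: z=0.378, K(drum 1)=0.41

V/F (drum 2) = 0.447

Drum 1:
Rachford–Rice: g(ψ₁) = Σ zᵢ(Kᵢ−1)/(1+ψ₁(Kᵢ−1)) = 0.
g(0) = ΣzᵢKᵢ − 1 = 0.436 and g(1) = 1 − Σzᵢ/Kᵢ = -0.431, so a root lies in (0, 1).
Newton iteration, ψ₁⁰ = 0.64:
  ψ₁ = 0.640: g = -0.1523, g' = -0.661 → ψ₁ = 0.410
  ψ₁ = 0.410: g = 0.0025, g' = -0.714 → ψ₁ = 0.413
Converged at ψ₁ = 0.413.
Drum-1 compositions:
  1: x = 0.179, y = 0.571
  2: x = 0.321, y = 0.225
  3: x = 0.500, y = 0.205
Drum-2 feed = drum-1 vapor: z₂ = (0.5705, 0.2245, 0.2049).
Drum 2:
Let ψ₂ = V/F and solve Σ zᵢ(Kᵢ−1)/(1+ψ₂(Kᵢ−1)) = 0.
Feasibility: ΣzᵢKᵢ = 1.293, Σzᵢ/Kᵢ = 1.584 — both > 1, two phases present.
Newton–Raphson from ψ₂ = 0.5:
  ψ₂ = 0.500: g = -0.0350, g' = -0.672 → ψ₂ = 0.448
  ψ₂ = 0.448: g = -0.0006, g' = -0.649 → ψ₂ = 0.447
Converged at ψ₂ = 0.447.
  1: x = 0.394, y = 0.789
  2: x = 0.299, y = 0.132
  3: x = 0.306, y = 0.080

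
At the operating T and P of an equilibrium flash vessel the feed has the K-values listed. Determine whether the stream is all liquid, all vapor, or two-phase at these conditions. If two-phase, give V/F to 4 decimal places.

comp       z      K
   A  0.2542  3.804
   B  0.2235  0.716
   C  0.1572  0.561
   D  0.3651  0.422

ΣzᵢKᵢ = 1.3693; Σzᵢ/Kᵢ = 1.5244.
Both exceed 1, so a two-phase solution exists.
Newton iteration, ψ⁰ = 0.43:
  ψ = 0.4300: g = -0.11505, g' = -0.6962 → ψ = 0.2648
  ψ = 0.2648: g = 0.01321, g' = -0.8882 → ψ = 0.2796
  ψ = 0.2796: g = 0.00020, g' = -0.8621 → ψ = 0.2799
Converged at ψ = 0.2799.

two-phase, V/F = 0.2799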